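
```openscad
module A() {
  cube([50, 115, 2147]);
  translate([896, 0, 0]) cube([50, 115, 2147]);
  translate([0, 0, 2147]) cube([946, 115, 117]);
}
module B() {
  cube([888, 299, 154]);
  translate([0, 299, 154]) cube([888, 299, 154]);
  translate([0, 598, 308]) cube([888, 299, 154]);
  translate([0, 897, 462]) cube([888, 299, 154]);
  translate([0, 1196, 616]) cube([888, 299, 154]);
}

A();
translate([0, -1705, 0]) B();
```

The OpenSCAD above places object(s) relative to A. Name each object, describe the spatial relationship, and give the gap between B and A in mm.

The staircase's nearest face is 210 mm from the door frame's −y face.

A is a door frame. B is a staircase. The staircase is on the floor beside the door frame on its −y side. The gap between the staircase and the door frame is 210 mm.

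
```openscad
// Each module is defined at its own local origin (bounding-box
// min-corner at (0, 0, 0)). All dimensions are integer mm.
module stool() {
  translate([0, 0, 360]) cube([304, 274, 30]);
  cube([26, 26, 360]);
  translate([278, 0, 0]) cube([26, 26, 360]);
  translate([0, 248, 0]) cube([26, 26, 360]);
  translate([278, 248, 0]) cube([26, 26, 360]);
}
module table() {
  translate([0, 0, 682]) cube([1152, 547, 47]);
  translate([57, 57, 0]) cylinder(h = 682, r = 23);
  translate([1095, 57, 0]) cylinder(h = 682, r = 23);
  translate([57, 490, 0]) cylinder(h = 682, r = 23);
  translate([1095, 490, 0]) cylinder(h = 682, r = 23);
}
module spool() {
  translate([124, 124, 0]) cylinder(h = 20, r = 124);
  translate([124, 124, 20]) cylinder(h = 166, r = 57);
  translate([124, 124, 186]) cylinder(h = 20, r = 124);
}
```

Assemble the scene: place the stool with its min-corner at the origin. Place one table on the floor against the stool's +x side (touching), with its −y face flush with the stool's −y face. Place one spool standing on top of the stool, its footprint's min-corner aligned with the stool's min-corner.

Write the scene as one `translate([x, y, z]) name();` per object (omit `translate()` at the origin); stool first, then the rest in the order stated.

stool();
translate([304, 0, 0]) table();
translate([0, 0, 390]) spool();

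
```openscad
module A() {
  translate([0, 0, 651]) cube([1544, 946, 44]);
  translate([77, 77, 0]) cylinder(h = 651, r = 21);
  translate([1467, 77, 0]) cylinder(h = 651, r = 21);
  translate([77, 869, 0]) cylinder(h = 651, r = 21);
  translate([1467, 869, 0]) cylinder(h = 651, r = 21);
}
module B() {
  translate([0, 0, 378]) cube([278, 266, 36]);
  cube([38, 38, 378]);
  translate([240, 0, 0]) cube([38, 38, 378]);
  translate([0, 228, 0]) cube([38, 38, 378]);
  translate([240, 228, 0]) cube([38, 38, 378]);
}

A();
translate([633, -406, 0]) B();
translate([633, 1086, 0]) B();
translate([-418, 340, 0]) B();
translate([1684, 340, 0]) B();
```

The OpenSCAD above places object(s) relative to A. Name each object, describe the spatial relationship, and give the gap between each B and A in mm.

A is a table. B is a stool. Four stools sit around the table at the −y, +y, −x, +x sides. The gap between each stool and the table is 140 mm.

Each stool's nearest face is 140 mm from the table's bounding box.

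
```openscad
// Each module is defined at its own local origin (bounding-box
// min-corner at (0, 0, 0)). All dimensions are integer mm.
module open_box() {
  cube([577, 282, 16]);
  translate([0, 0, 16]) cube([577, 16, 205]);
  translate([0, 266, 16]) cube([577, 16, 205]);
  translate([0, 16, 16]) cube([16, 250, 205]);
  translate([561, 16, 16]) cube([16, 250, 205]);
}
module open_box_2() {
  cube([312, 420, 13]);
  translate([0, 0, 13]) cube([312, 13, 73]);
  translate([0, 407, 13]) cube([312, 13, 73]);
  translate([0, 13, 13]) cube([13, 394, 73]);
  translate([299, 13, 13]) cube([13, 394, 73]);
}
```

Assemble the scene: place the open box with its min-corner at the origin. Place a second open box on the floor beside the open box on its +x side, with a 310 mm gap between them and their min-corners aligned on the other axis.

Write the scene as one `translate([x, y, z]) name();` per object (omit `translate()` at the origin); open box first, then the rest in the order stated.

open_box();
translate([887, 0, 0]) open_box_2();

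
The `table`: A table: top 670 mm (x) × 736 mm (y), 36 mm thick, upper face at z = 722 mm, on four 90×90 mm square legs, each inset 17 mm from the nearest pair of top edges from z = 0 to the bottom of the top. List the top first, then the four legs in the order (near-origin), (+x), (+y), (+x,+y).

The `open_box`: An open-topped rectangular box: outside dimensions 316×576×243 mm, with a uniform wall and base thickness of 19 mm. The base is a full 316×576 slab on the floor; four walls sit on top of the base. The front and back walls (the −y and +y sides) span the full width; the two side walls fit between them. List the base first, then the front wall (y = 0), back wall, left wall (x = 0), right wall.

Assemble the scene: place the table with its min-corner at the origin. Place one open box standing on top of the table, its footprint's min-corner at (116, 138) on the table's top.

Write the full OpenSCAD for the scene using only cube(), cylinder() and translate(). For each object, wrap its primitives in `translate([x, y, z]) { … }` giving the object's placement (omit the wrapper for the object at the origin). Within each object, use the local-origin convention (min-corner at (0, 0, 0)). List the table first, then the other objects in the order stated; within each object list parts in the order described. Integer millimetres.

translate([0, 0, 686]) cube([670, 736, 36]);
translate([17, 17, 0]) cube([90, 90, 686]);
translate([563, 17, 0]) cube([90, 90, 686]);
translate([17, 629, 0]) cube([90, 90, 686]);
translate([563, 629, 0]) cube([90, 90, 686]);
translate([116, 138, 722]) {
  cube([316, 576, 19]);
  translate([0, 0, 19]) cube([316, 19, 224]);
  translate([0, 557, 19]) cube([316, 19, 224]);
  translate([0, 19, 19]) cube([19, 538, 224]);
  translate([297, 19, 19]) cube([19, 538, 224]);
}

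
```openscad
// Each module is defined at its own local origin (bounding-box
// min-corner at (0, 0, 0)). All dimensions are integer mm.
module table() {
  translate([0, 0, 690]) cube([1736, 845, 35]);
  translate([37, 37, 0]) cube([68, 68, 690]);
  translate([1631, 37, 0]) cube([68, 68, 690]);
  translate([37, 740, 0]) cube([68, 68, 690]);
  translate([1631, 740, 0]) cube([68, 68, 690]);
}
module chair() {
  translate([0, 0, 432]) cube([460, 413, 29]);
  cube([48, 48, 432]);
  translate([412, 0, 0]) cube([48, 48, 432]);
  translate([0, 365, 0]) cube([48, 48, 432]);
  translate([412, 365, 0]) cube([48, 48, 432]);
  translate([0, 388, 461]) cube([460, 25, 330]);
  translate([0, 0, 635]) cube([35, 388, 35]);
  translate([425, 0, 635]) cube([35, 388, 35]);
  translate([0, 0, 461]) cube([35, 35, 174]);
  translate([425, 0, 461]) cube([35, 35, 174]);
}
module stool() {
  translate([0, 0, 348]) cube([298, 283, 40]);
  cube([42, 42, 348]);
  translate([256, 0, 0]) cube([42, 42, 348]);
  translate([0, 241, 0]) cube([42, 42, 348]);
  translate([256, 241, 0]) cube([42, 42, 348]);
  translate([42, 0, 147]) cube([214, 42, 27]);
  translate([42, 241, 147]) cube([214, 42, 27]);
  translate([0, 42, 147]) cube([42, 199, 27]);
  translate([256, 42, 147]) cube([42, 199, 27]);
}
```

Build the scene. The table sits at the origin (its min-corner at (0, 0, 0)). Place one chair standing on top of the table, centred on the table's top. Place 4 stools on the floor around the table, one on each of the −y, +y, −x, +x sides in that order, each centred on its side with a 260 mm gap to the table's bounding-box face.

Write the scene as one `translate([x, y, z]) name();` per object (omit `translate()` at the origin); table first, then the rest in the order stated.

table();
translate([638, 216, 725]) chair();
translate([719, -543, 0]) stool();
translate([719, 1105, 0]) stool();
translate([-558, 281, 0]) stool();
translate([1996, 281, 0]) stool();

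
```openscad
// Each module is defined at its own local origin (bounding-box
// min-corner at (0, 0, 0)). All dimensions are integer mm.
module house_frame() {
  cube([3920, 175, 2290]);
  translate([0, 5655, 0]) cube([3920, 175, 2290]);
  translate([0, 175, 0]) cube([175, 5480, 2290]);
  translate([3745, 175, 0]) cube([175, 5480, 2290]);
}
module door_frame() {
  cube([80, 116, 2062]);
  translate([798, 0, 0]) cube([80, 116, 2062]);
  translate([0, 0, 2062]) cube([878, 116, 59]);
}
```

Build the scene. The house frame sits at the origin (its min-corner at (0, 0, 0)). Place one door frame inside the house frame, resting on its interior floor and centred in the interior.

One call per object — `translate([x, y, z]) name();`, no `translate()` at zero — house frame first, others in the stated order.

house_frame();
translate([1521, 2857, 0]) door_frame();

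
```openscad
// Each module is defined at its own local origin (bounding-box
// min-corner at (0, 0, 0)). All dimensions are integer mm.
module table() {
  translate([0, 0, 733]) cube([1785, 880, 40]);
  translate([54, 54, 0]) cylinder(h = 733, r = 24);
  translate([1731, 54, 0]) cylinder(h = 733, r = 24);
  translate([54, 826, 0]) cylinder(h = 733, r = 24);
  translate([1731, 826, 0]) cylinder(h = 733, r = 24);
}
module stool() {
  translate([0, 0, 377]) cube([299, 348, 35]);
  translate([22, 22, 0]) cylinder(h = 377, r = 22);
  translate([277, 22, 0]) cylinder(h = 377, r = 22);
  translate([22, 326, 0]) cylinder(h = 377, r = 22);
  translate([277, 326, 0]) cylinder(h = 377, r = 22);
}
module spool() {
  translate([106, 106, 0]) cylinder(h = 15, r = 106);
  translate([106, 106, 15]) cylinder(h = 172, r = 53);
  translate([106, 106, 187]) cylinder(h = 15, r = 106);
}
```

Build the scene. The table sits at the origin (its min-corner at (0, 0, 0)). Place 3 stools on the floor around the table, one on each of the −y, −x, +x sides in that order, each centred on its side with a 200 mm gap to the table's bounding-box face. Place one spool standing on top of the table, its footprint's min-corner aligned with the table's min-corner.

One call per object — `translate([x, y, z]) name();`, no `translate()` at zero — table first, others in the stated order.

table();
translate([743, -548, 0]) stool();
translate([-499, 266, 0]) stool();
translate([1985, 266, 0]) stool();
translate([0, 0, 773]) spool();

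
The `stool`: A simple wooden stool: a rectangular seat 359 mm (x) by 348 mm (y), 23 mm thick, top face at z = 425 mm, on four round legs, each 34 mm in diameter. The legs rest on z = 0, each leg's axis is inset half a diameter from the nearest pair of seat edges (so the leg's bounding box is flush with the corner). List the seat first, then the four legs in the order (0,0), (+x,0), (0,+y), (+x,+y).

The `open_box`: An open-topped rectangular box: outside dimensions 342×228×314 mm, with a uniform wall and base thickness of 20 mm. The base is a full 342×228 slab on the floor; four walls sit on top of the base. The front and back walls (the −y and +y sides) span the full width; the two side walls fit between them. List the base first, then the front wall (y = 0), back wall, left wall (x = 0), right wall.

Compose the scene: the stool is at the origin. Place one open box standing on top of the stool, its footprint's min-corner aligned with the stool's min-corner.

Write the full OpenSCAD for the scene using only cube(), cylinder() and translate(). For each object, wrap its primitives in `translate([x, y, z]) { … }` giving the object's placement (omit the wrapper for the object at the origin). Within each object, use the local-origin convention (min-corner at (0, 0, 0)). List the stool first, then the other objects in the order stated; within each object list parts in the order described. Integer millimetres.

translate([0, 0, 402]) cube([359, 348, 23]);
translate([17, 17, 0]) cylinder(h = 402, r = 17);
translate([342, 17, 0]) cylinder(h = 402, r = 17);
translate([17, 331, 0]) cylinder(h = 402, r = 17);
translate([342, 331, 0]) cylinder(h = 402, r = 17);
translate([0, 0, 425]) {
  cube([342, 228, 20]);
  translate([0, 0, 20]) cube([342, 20, 294]);
  translate([0, 208, 20]) cube([342, 20, 294]);
  translate([0, 20, 20]) cube([20, 188, 294]);
  translate([322, 20, 20]) cube([20, 188, 294]);
}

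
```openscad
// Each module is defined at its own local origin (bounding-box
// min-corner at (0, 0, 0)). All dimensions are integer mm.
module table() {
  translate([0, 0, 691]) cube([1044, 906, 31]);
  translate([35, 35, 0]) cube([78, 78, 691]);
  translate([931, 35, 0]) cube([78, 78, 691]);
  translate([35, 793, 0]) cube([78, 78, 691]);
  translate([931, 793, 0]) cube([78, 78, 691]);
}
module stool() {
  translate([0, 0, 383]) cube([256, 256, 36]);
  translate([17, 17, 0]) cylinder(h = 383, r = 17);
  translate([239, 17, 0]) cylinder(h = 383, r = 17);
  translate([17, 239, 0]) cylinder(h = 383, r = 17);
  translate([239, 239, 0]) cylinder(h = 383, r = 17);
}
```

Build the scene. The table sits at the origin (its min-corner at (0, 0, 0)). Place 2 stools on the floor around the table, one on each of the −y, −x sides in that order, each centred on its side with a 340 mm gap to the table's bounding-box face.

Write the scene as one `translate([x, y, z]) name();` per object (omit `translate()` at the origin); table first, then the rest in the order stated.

table();
translate([394, -596, 0]) stool();
translate([-596, 325, 0]) stool();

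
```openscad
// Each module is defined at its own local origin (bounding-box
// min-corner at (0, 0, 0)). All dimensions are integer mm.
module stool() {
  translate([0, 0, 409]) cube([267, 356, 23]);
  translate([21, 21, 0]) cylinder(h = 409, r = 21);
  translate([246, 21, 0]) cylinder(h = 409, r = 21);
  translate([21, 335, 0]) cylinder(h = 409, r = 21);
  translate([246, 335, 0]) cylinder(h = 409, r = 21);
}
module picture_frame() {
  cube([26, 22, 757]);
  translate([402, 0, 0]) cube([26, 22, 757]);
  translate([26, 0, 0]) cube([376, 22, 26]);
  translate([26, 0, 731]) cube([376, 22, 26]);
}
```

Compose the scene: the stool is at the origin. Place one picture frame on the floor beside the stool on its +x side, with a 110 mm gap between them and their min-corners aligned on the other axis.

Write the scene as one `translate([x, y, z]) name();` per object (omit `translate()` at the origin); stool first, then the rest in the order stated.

stool();
translate([377, 0, 0]) picture_frame();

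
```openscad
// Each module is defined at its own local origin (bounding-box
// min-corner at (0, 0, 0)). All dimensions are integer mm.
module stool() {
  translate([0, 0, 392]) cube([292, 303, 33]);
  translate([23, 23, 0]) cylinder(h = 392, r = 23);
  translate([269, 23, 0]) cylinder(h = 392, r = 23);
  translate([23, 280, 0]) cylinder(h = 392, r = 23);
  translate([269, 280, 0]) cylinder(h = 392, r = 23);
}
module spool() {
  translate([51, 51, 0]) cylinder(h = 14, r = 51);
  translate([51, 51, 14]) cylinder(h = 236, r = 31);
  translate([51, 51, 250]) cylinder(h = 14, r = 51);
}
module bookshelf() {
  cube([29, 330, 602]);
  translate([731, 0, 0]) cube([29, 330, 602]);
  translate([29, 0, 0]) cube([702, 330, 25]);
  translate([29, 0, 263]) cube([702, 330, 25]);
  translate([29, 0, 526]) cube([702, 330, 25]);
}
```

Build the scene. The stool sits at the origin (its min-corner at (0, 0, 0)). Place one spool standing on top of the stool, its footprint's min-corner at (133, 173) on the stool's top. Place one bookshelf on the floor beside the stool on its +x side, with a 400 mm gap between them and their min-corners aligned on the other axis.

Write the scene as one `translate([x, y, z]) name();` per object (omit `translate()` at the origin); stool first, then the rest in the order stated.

stool();
translate([133, 173, 425]) spool();
translate([692, 0, 0]) bookshelf();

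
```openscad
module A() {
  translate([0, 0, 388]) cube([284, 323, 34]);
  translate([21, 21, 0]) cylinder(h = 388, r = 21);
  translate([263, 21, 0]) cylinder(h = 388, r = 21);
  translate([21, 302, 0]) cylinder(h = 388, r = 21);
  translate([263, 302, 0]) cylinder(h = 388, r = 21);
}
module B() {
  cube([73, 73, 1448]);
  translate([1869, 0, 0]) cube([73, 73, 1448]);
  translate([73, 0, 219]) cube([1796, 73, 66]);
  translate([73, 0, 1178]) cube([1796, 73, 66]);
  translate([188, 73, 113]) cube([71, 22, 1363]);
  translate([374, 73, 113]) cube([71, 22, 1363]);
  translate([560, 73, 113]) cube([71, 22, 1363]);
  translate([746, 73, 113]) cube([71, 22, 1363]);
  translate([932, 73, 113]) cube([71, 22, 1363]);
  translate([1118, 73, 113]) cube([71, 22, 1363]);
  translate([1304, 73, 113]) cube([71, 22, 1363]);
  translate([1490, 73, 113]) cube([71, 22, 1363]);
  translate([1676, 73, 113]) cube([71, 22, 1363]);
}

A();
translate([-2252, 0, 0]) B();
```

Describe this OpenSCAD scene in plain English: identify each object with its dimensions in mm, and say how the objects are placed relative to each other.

A is a four-legged stool. The seat is 284×323 mm, 34 mm thick, top at z = 422 mm. It stands on four round legs, each 42 mm in diameter, from z = 0 to the seat underside, each leg's axis is inset half a diameter from the nearest pair of seat edges (so the leg's bounding box is flush with the corner).

B is a fence section. Two 73×73 mm posts, 1448 mm tall, stand on the floor with a clear span of 1796 mm between their inner faces. Two horizontal rails of 73×66 mm section span the gap between the posts with their undersides at z = 219 mm and z = 1178 mm, flush with the posts' −y face. 9 pickets, each 71 mm wide, 22 mm thick and 1363 mm tall, are fixed to the +y face of the rails with their bottoms at z = 113 mm, evenly spaced across the span with equal gaps (rounded down to the nearest mm) at the −x end and between each pair — any rounding remainder accumulates at the +x end.

The fence section is on the floor beside the stool on its −x side.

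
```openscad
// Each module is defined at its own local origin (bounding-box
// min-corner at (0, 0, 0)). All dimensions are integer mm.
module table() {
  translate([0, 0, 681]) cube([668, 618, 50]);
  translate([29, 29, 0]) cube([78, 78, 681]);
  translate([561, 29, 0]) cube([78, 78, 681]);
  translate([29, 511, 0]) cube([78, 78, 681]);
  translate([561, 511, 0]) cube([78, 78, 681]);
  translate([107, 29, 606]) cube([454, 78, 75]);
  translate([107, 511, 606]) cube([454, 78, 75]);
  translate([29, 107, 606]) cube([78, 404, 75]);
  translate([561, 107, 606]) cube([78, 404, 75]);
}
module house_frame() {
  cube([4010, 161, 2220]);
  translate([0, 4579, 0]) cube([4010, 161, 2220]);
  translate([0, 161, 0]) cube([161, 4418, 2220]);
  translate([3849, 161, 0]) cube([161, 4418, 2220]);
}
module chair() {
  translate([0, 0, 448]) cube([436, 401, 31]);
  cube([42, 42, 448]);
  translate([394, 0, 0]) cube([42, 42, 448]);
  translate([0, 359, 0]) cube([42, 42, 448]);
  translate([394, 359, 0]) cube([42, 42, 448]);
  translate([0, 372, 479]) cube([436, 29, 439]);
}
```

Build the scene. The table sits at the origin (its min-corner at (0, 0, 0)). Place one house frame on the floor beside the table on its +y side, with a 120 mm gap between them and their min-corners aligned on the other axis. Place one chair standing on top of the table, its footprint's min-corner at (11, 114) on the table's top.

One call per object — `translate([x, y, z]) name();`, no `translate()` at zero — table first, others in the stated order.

table();
translate([0, 738, 0]) house_frame();
translate([11, 114, 731]) chair();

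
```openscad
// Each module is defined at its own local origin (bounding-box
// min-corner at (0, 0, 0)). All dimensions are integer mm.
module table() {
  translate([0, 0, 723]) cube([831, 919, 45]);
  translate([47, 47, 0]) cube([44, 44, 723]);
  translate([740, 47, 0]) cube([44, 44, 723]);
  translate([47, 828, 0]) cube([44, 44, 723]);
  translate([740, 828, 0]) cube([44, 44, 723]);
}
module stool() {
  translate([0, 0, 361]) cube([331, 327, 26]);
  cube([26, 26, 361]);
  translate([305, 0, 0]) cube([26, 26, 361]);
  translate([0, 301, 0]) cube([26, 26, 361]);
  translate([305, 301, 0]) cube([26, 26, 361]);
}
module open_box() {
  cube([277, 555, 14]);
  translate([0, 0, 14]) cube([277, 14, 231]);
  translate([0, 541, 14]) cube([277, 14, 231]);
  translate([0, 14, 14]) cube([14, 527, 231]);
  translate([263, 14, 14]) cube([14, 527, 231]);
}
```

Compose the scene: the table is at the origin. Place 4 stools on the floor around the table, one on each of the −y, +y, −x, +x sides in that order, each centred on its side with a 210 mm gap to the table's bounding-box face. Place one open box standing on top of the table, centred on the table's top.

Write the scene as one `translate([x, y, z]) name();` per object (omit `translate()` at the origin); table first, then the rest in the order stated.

table();
translate([250, -537, 0]) stool();
translate([250, 1129, 0]) stool();
translate([-541, 296, 0]) stool();
translate([1041, 296, 0]) stool();
translate([277, 182, 768]) open_box();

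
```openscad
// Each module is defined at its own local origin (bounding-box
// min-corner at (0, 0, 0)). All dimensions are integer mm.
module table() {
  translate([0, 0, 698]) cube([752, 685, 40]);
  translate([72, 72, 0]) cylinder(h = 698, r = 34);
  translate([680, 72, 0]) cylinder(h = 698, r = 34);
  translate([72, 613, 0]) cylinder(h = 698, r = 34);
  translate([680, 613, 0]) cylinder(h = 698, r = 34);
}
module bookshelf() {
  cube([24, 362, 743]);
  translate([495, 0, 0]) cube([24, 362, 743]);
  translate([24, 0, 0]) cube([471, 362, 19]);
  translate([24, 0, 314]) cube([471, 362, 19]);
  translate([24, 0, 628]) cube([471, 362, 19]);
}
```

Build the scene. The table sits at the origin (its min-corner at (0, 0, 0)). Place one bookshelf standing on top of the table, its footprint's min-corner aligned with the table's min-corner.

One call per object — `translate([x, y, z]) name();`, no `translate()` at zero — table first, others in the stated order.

table();
translate([0, 0, 738]) bookshelf();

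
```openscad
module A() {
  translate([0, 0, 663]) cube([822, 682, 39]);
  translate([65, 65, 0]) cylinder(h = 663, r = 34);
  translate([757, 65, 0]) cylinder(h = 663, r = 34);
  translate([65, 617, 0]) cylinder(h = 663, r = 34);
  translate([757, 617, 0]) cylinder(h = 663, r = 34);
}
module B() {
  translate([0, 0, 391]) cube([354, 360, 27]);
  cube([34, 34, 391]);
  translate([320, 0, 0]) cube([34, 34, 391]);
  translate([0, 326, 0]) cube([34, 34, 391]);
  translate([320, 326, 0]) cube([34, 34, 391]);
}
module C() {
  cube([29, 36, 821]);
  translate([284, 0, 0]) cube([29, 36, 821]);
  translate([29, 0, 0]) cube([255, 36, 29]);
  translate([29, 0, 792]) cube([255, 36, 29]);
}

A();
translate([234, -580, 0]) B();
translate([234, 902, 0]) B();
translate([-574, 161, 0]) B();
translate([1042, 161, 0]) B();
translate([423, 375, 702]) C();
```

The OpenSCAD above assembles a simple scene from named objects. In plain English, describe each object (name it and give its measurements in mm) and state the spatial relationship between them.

A is a rectangular dining table. The top is 822×682×39 mm with its upper surface at z = 702 mm. It stands on four round legs of 68 mm diameter, each leg's bounding box inset 31 mm from the nearest pair of top edges, running from the floor to the underside of the top.

B is a four-legged stool. The seat is a 354×360×27 mm slab whose top surface is at z = 418 mm; four square legs, each 34×34 mm in cross-section, run from the floor (z = 0) to the underside of the seat, each flush with a corner of the seat.

C is a rectangular picture frame lying in the x–z plane (depth along y). The opening is 255 mm wide (x) by 763 mm tall (z), surrounded by a border 29 mm wide on all four sides. The frame is 36 mm deep and is made of two full-height vertical stiles with two horizontal rails fitted between them.

Four stools sit around the table at the −y, +y, −x, +x sides. The picture frame is on top of the table.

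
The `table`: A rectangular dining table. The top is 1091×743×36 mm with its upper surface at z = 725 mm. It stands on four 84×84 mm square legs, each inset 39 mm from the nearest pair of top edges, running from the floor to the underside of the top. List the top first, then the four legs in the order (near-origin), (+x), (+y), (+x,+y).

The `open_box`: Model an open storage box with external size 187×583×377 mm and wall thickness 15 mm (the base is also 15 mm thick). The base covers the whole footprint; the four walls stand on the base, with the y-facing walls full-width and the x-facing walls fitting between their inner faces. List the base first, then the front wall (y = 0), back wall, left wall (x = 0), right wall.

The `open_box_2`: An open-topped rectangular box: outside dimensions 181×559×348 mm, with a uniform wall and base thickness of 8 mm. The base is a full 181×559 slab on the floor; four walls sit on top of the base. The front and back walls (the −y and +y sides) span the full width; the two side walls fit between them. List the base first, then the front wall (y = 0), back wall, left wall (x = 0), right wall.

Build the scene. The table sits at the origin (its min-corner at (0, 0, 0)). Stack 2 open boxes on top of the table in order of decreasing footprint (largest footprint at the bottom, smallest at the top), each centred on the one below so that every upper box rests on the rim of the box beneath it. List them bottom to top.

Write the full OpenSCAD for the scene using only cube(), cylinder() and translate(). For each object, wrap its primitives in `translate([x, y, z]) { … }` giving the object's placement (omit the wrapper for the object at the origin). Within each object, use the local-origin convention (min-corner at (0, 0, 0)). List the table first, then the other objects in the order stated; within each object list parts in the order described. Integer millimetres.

translate([0, 0, 689]) cube([1091, 743, 36]);
translate([39, 39, 0]) cube([84, 84, 689]);
translate([968, 39, 0]) cube([84, 84, 689]);
translate([39, 620, 0]) cube([84, 84, 689]);
translate([968, 620, 0]) cube([84, 84, 689]);
translate([452, 80, 725]) {
  cube([187, 583, 15]);
  translate([0, 0, 15]) cube([187, 15, 362]);
  translate([0, 568, 15]) cube([187, 15, 362]);
  translate([0, 15, 15]) cube([15, 553, 362]);
  translate([172, 15, 15]) cube([15, 553, 362]);
}
translate([455, 92, 1102]) {
  cube([181, 559, 8]);
  translate([0, 0, 8]) cube([181, 8, 340]);
  translate([0, 551, 8]) cube([181, 8, 340]);
  translate([0, 8, 8]) cube([8, 543, 340]);
  translate([173, 8, 8]) cube([8, 543, 340]);
}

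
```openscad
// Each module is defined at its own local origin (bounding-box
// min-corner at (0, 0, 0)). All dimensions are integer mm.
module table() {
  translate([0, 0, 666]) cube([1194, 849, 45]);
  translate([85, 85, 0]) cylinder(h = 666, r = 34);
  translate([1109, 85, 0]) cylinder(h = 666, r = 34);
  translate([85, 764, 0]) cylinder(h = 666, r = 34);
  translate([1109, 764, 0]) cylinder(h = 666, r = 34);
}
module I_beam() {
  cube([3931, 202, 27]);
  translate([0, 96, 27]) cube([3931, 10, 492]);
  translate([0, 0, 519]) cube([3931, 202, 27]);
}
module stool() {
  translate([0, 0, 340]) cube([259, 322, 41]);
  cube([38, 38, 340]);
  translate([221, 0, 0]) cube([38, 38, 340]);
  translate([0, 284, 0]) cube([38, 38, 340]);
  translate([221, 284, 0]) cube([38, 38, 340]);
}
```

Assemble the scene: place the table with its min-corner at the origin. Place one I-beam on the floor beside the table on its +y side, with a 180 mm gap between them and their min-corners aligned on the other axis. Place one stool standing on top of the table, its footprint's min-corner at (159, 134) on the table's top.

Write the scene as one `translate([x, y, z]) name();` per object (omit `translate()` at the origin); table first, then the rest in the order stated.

table();
translate([0, 1029, 0]) I_beam();
translate([159, 134, 711]) stool();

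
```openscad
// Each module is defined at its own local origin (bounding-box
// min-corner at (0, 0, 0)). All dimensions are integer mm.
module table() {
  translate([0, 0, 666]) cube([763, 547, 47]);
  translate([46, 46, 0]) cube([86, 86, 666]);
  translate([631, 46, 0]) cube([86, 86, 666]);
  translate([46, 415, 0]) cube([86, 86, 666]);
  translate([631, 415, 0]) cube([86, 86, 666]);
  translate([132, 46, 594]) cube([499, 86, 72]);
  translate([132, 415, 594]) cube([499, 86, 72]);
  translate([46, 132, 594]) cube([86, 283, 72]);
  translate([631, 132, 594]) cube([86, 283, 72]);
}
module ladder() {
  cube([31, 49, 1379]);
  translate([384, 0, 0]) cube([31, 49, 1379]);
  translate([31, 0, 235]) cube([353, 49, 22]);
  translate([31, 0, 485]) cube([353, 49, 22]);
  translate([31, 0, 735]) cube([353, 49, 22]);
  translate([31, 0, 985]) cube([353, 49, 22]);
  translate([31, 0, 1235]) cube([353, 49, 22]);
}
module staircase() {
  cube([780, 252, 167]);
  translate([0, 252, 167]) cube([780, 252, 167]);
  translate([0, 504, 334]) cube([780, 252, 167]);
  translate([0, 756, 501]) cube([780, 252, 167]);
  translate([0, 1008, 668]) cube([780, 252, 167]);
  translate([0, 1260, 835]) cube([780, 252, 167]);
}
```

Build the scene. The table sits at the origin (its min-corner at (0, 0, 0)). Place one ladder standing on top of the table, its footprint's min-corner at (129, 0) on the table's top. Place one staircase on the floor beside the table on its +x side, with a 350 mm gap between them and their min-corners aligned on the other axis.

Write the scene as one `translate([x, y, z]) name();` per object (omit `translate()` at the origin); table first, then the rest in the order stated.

table();
translate([129, 0, 713]) ladder();
translate([1113, 0, 0]) staircase();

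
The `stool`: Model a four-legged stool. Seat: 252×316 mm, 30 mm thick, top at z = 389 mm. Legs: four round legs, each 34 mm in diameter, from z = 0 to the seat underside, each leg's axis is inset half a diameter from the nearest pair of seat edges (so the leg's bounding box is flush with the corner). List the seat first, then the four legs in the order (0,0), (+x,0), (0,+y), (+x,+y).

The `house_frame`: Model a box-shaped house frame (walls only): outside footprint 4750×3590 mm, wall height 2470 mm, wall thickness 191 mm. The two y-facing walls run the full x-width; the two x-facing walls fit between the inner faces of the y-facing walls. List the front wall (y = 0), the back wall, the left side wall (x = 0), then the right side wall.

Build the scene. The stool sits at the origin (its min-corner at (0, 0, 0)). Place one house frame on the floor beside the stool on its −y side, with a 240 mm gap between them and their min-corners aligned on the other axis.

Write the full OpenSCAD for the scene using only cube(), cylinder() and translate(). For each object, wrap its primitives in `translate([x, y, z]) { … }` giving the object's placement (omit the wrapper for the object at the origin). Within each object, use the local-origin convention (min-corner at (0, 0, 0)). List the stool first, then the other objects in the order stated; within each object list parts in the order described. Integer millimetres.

translate([0, 0, 359]) cube([252, 316, 30]);
translate([17, 17, 0]) cylinder(h = 359, r = 17);
translate([235, 17, 0]) cylinder(h = 359, r = 17);
translate([17, 299, 0]) cylinder(h = 359, r = 17);
translate([235, 299, 0]) cylinder(h = 359, r = 17);
translate([0, -3830, 0]) {
  cube([4750, 191, 2470]);
  translate([0, 3399, 0]) cube([4750, 191, 2470]);
  translate([0, 191, 0]) cube([191, 3208, 2470]);
  translate([4559, 191, 0]) cube([191, 3208, 2470]);
}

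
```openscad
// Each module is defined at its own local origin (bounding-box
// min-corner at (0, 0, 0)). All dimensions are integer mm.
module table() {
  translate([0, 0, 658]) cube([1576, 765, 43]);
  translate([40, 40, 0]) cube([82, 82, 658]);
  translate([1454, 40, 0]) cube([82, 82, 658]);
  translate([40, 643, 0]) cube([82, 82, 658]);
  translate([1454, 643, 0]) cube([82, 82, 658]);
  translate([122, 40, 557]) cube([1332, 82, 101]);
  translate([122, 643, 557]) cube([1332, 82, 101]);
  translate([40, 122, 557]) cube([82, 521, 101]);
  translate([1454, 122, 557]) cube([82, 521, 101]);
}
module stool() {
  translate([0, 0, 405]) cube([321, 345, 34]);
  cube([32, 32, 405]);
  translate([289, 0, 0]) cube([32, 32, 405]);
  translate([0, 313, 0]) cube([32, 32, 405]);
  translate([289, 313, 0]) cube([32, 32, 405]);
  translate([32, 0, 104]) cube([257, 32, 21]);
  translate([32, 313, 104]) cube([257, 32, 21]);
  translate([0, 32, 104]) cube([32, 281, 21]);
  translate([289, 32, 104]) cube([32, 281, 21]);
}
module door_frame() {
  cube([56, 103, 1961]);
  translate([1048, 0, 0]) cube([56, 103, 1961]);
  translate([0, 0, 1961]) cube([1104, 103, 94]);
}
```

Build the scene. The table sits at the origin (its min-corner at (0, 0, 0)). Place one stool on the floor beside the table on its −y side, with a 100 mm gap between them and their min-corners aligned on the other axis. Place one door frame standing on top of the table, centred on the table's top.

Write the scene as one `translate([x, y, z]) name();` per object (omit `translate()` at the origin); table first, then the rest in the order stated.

table();
translate([0, -445, 0]) stool();
translate([236, 331, 701]) door_frame();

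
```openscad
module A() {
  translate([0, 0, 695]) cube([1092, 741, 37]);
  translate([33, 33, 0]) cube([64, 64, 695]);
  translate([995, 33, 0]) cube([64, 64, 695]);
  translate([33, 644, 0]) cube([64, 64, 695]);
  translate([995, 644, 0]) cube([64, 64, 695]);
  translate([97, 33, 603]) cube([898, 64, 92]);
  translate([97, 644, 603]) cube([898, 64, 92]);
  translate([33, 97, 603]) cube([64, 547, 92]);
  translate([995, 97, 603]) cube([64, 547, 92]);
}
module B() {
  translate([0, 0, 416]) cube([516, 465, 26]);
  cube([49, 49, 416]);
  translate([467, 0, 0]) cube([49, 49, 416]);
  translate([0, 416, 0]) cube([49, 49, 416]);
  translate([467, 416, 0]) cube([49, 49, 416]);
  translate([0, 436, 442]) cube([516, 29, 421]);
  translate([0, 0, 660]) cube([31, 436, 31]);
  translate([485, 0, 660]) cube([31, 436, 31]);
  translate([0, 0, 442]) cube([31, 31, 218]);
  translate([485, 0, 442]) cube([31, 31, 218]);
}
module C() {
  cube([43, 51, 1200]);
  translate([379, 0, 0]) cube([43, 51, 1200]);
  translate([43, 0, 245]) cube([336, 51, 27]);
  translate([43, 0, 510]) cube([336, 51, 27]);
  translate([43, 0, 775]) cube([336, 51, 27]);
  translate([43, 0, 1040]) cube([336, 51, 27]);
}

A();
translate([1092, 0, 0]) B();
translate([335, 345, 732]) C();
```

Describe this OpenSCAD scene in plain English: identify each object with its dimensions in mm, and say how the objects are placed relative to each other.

A is a table with a 1092×741 mm rectangular top, 37 mm thick, top surface at z = 732 mm, supported by four 64×64 mm square legs, each inset 33 mm from the nearest pair of top edges, running from the floor. Four apron rails, 64 mm thick and 92 mm tall, run between adjacent legs with their top edges flush with the underside of the top and their outer faces flush with the legs' outer faces.

B is a chair. The seat is a 516×465×26 mm slab with its top at z = 442 mm, on four 49×49 mm corner legs (flush with the seat edges, standing on z = 0). A flat backrest 29 mm thick, 421 mm tall, spans the full seat width and rises from the seat top along its +y edge, rear face flush with the rear of the seat. Two armrests of 31×31 mm section run along each side from the seat's front edge to the front of the backrest, top faces 249 mm above the seat top and outer faces flush with the seat's x-edges; a 31×31 mm post under the front of each armrest stands on the seat at the front corner.

C is a wooden ladder with two side rails of 43×51 mm section and 1200 mm height, set 422 mm apart overall. Between them run 4 rectangular rungs (51 mm deep, 27 mm thick), front faces flush with the rails' −y face. The bottom of the first rung is 245 mm above the floor and each subsequent rung is 265 mm higher than the one below.

The chair is against the table's +x side, with their −y faces flush. The ladder is on top of the table, centred.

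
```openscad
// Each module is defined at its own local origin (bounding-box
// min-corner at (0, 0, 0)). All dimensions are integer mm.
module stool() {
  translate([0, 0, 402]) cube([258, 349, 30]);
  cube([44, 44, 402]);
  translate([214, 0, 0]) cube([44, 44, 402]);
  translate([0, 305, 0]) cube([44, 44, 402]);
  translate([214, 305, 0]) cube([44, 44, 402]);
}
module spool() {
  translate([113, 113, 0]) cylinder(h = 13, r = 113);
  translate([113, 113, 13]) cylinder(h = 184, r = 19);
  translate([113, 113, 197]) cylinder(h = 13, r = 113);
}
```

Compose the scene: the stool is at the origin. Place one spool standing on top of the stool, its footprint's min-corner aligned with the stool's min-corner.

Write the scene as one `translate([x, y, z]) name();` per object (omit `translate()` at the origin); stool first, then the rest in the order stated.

stool();
translate([0, 0, 432]) spool();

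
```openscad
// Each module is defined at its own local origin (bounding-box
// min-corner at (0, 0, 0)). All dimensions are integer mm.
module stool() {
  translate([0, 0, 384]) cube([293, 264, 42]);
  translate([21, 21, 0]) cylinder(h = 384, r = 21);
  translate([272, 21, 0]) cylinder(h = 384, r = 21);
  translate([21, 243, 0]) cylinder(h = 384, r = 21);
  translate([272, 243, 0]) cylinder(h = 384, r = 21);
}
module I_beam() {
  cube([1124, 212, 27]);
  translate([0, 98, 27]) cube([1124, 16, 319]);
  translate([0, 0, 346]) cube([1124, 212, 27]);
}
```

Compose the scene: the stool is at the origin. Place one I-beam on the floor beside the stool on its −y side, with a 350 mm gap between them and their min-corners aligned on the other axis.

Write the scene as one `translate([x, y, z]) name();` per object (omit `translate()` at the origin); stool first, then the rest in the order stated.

stool();
translate([0, -562, 0]) I_beam();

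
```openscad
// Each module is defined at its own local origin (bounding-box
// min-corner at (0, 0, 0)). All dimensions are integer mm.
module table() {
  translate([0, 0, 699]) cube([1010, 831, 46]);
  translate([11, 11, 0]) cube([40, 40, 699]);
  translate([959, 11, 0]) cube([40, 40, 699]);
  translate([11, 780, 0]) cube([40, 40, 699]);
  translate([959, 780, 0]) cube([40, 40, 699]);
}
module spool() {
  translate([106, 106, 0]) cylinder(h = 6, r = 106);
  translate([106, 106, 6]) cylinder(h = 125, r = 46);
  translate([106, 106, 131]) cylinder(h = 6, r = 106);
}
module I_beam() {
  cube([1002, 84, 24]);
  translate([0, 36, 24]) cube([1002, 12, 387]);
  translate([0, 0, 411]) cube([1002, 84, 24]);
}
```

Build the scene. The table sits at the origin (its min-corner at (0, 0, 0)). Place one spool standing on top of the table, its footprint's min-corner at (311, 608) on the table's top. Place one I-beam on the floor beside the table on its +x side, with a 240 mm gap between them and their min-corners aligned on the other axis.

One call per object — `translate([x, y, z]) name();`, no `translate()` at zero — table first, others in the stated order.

table();
translate([311, 608, 745]) spool();
translate([1250, 0, 0]) I_beam();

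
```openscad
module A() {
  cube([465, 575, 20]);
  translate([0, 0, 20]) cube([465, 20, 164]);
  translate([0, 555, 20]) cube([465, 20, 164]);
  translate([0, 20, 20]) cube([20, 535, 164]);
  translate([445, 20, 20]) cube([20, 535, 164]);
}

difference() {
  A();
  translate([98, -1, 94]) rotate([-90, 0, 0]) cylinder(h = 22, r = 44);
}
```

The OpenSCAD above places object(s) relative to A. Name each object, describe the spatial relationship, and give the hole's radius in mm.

A is an open box. The open box has a circular hole through its front wall. The hole's radius is 44 mm.

The subtracted cylinder has r = 44 mm.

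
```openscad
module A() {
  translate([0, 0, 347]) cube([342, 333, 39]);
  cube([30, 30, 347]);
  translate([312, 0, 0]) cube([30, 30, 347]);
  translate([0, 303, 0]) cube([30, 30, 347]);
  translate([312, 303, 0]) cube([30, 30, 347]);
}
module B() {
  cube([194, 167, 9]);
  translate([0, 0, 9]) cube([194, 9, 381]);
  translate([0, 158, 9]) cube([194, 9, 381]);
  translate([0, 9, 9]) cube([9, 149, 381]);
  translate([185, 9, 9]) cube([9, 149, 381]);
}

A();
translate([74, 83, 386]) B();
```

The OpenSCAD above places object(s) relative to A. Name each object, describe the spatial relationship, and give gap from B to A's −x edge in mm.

The open box's min-x is at 74; the stool's min-x is 0; gap = 74 mm.

A is a stool. B is an open box. The open box is on top of the stool, centred. The gap from the open box to the stool's −x edge is 74 mm.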